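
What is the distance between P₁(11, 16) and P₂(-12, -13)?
Using the distance formula: d = sqrt((x₂-x₁)² + (y₂-y₁)²)
dx = (-12) - 11 = -23
dy = (-13) - 16 = -29
d = sqrt((-23)² + (-29)²) = sqrt(529 + 841) = sqrt(1370) = 37.01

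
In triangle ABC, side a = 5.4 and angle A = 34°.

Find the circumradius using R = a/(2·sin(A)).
R = a/(2·sin(A)) = 5.4/(2·sin(34°))
R = 5.4/(2·0.559193) = 5.4/1.118386 = 4.828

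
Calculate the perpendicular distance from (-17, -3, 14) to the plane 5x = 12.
d = |5(-17) + 0(-3) + 0(14) - (12)| / √(5² + 0² + 0²) = 97/√25 = 19.4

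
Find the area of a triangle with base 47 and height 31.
Area = (1/2) * base * height
Area = (1/2) * 47 * 31
Area = 728.50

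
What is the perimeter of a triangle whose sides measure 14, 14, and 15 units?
Perimeter = sum of all sides
Perimeter = 14 + 14 + 15
Perimeter = 43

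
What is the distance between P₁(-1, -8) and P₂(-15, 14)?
Using the distance formula: d = sqrt((x₂-x₁)² + (y₂-y₁)²)
dx = (-15) - (-1) = -14
dy = 14 - (-8) = 22
d = sqrt((-14)² + 22²) = sqrt(196 + 484) = sqrt(680) = 26.08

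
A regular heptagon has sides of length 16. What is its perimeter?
Perimeter = number of sides * side length
Perimeter = 7 * 16
Perimeter = 112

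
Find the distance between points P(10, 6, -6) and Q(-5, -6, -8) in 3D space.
d = √[(-15)² + (-12)² + (-2)²] = √373 = 19.31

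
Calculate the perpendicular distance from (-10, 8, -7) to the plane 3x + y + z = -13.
d = |3(-10) + 1(8) + 1(-7) - (-13)| / √(3² + 1² + 1²) = 16/√11 = 4.824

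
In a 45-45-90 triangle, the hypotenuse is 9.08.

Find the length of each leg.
In a 45-45-90 triangle, hypotenuse = leg·√2  →  leg = hypotenuse/√2
leg = 9.08/√2 = 6.421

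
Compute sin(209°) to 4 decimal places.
sin(209 degrees) = -0.4848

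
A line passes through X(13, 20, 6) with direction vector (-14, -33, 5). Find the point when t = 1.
P(1) = (13 + (-14)(1), 20 + (-33)(1), 6 + 5(1)) = (-1, -13, 11)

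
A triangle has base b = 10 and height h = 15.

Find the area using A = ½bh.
A = ½·10·15 = 75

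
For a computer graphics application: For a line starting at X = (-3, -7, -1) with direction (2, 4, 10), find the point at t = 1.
P(1) = (-3 + 2(1), -7 + 4(1), -1 + 10(1)) = (-1, -3, 9)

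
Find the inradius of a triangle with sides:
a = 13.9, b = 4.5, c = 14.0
s = (a+b+c)/2 = (13.9+4.5+14.0)/2 = 16.2
Area = √(s(s-a)(s-b)(s-c)) = √(16.2·2.3·11.7·2.2) = 30.9689
r = Area/s = 30.9689/16.2 = 1.912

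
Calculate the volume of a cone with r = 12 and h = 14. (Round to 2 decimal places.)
Volume = (1/3) * pi * r² * h
Volume = (1/3) * pi * 12² * 14
Volume = (1/3) * pi * 144 * 14
Volume = (1/3) * pi * 2016
Volume = 2111.15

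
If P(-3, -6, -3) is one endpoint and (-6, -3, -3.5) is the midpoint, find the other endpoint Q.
Q = (2×(-6) - (-3), 2×(-3) - (-6), 2×(-3.5) - (-3)) = (-9, 0, -4)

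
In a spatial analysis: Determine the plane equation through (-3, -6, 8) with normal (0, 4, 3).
d = n·P = (0)(-3) + (4)(-6) + (3)(8) = 0
Plane: 4y + 3z = 0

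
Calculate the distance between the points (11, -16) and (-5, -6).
Using the distance formula: d = sqrt((x₂-x₁)² + (y₂-y₁)²)
dx = (-5) - 11 = -16
dy = (-6) - (-16) = 10
d = sqrt((-16)² + 10²) = sqrt(256 + 100) = sqrt(356) = 18.87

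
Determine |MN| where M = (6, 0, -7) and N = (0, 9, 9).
d = √[(-6)² + (9)² + (16)²] = √373 = 19.31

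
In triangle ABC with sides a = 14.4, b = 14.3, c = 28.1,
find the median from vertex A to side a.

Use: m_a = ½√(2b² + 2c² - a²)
m_a = ½√(2·14.3² + 2·28.1² - 14.4²)
m_a = ½√(408.98 + 1579.22 - 207.36) = ½√1780.84 = 21.1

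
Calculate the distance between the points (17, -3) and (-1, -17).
Using the distance formula: d = sqrt((x₂-x₁)² + (y₂-y₁)²)
dx = (-1) - 17 = -18
dy = (-17) - (-3) = -14
d = sqrt((-18)² + (-14)²) = sqrt(324 + 196) = sqrt(520) = 22.80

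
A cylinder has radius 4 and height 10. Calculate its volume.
Volume = pi * r² * h
Volume = pi * 4² * 10
Volume = pi * 16 * 10
Volume = pi * 160
Volume = 502.65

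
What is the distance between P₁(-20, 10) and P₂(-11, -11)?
Using the distance formula: d = sqrt((x₂-x₁)² + (y₂-y₁)²)
dx = (-11) - (-20) = 9
dy = (-11) - 10 = -21
d = sqrt(9² + (-21)²) = sqrt(81 + 441) = sqrt(522) = 22.85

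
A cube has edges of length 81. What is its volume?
Volume = s³
Volume = 81³
Volume = 531441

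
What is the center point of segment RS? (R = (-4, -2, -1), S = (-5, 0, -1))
Midpoint = ((-4-5)/2, (-2+0)/2, (-1-1)/2) = (-4.5, -1, -1)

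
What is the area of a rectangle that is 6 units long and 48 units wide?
Area = length * width
Area = 6 * 48
Area = 288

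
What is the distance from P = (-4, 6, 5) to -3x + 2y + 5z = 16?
d = |(-3)(-4) + 2(6) + 5(5) - (16)| / √((-3)² + 2² + 5²) = 33/√38 = 5.353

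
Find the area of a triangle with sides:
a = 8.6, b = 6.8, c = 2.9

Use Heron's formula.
s = (a+b+c)/2 = (8.6+6.8+2.9)/2 = 9.15
A = √(s(s-a)(s-b)(s-c)) = √(9.15·0.55·2.35·6.25)
A = √73.9148 = 8.597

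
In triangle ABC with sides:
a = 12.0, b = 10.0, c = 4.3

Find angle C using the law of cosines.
cos(C) = (a² + b² - c²)/(2ab)
cos(C) = (12.0² + 10.0² - 4.3²)/(2·12.0·10.0) = 225.51/240 = 0.939625
C = arccos(0.939625) = 20.01°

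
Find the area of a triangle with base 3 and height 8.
Area = (1/2) * base * height
Area = (1/2) * 3 * 8
Area = 12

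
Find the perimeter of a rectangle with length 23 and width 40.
Perimeter = 2 * (length + width)
Perimeter = 2 * (23 + 40)
Perimeter = 2 * 63
Perimeter = 126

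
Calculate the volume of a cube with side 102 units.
Volume = s³
Volume = 102³
Volume = 1061208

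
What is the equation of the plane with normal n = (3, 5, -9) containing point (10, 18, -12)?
d = n·P = (3)(10) + (5)(18) + (-9)(-12) = 228
Plane: 3x + 5y - 9z = 228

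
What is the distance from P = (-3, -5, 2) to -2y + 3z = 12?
d = |0(-3) + (-2)(-5) + 3(2) - (12)| / √(0² + (-2)² + 3²) = 4/√13 = 1.109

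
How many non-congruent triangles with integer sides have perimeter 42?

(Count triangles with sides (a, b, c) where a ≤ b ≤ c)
With a ≤ b ≤ c and a + b + c = 42, the triangle inequality a + b > c gives c < 42/2, so c ≤ 20.
Iterate a from 1 to ⌊p/3⌋ = 14; for each a, b ranges from a to ⌊(p−a)/2⌋ with c = p − a − b, keeping only c ≥ b.
Triples: (2, 20, 20), (3, 19, 20), (4, 18, 20), …
Count = 37 triangles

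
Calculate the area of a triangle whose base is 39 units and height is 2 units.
Area = (1/2) * base * height
Area = (1/2) * 39 * 2
Area = 39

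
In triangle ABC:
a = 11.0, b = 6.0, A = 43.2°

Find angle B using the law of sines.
sin(B)/b = sin(A)/a
sin(B) = b·sin(A)/a = 6.0·sin(43.2°)/11.0 = 0.373389
B = arcsin(0.373389) = 21.92°  (b ≤ a, so B ≤ A and the acute solution is unique)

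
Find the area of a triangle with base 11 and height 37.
Area = (1/2) * base * height
Area = (1/2) * 11 * 37
Area = 203.50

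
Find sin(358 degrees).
sin(358 degrees) = -0.0349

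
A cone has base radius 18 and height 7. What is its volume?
Volume = (1/3) * pi * r² * h
Volume = (1/3) * pi * 18² * 7
Volume = (1/3) * pi * 324 * 7
Volume = (1/3) * pi * 2268
Volume = 2375.04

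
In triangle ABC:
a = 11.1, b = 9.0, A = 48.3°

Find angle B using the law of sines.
sin(B)/b = sin(A)/a
sin(B) = b·sin(A)/a = 9.0·sin(48.3°)/11.1 = 0.605382
B = arcsin(0.605382) = 37.26°  (b ≤ a, so B ≤ A and the acute solution is unique)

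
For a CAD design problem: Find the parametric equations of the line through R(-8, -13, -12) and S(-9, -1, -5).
Direction vector d = S - R = (-1, 12, 7)
x = -8 - t, y = -13 + 12t, z = -12 + 7t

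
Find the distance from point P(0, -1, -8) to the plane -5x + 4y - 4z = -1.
d = |(-5)(0) + 4(-1) + (-4)(-8) - (-1)| / √((-5)² + 4² + (-4)²) = 29/√57 = 3.841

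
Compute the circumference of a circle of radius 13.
Circumference = 2 * pi * r
Circumference = 2 * pi * 13
Circumference = 81.68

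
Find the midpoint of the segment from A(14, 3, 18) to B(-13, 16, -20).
Midpoint = ((14-13)/2, (3+16)/2, (18-20)/2) = (0.5, 9.5, -1)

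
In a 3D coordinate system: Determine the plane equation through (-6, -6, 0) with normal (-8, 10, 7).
d = n·P = (-8)(-6) + (10)(-6) + (7)(0) = -12
Plane: -8x + 10y + 7z = -12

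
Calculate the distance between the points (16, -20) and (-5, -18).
Using the distance formula: d = sqrt((x₂-x₁)² + (y₂-y₁)²)
dx = (-5) - 16 = -21
dy = (-18) - (-20) = 2
d = sqrt((-21)² + 2²) = sqrt(441 + 4) = sqrt(445) = 21.10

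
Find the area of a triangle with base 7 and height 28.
Area = (1/2) * base * height
Area = (1/2) * 7 * 28
Area = 98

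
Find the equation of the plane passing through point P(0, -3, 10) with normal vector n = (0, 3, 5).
d = n·P = (0)(0) + (3)(-3) + (5)(10) = 41
Plane: 3y + 5z = 41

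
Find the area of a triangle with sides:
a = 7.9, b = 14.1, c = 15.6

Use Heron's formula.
s = (a+b+c)/2 = (7.9+14.1+15.6)/2 = 18.8
A = √(s(s-a)(s-b)(s-c)) = √(18.8·10.9·4.7·3.2)
A = √3082 = 55.52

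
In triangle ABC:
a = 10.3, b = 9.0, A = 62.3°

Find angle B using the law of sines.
sin(B)/b = sin(A)/a
sin(B) = b·sin(A)/a = 9.0·sin(62.3°)/10.3 = 0.773645
B = arcsin(0.773645) = 50.68°  (b ≤ a, so B ≤ A and the acute solution is unique)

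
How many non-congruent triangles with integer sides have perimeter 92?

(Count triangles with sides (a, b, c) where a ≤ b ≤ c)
With a ≤ b ≤ c and a + b + c = 92, the triangle inequality a + b > c gives c < 92/2, so c ≤ 45.
Iterate a from 1 to ⌊p/3⌋ = 30; for each a, b ranges from a to ⌊(p−a)/2⌋ with c = p − a − b, keeping only c ≥ b.
Triples: (2, 45, 45), (3, 44, 45), (4, 43, 45), …
Count = 176 triangles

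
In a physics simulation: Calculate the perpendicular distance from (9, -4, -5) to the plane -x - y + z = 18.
d = |(-1)(9) + (-1)(-4) + 1(-5) - (18)| / √((-1)² + (-1)² + 1²) = 28/√3 = 16.17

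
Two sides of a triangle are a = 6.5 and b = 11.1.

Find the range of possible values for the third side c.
By the triangle inequality: |a - b| < c < a + b
|6.5 - 11.1| < c < 6.5 + 11.1
4.6 < c < 17.6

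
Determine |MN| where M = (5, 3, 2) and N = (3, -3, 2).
d = √[(-2)² + (-6)² + (0)²] = √40 = 6.325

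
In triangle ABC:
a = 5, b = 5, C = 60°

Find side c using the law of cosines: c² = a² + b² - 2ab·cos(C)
c² = 5² + 5² - 2·5·5·cos(60°)
c² = 25 + 25 - 50·0.5000 = 25
c = √25 = 5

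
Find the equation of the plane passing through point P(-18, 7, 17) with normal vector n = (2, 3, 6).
d = n·P = (2)(-18) + (3)(7) + (6)(17) = 87
Plane: 2x + 3y + 6z = 87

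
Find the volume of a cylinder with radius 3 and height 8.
Volume = pi * r² * h
Volume = pi * 3² * 8
Volume = pi * 9 * 8
Volume = pi * 72
Volume = 226.19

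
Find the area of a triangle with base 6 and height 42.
Area = (1/2) * base * height
Area = (1/2) * 6 * 42
Area = 126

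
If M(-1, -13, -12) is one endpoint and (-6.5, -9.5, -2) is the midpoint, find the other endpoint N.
N = (2×(-6.5) - (-1), 2×(-9.5) - (-13), 2×(-2) - (-12)) = (-12, -6, 8)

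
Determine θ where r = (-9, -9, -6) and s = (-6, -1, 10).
r·s = 3, |r|² = 198, |s|² = 137
cos θ = 3/√27126 ≈ 0.01821
θ ≈ 88.96°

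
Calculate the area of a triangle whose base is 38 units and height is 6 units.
Area = (1/2) * base * height
Area = (1/2) * 38 * 6
Area = 114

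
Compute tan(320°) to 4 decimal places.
tan(320 degrees) = -0.8391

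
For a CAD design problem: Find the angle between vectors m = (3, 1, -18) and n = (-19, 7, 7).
m·n = -176, |m|² = 334, |n|² = 459
cos θ = -176/√153306 ≈ -0.4495
θ ≈ 116.7°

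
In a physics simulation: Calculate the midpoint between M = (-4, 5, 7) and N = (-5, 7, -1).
Midpoint = ((-4-5)/2, (5+7)/2, (7-1)/2) = (-4.5, 6, 3)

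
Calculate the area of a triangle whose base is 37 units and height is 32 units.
Area = (1/2) * base * height
Area = (1/2) * 37 * 32
Area = 592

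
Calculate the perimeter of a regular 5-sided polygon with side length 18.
Perimeter = number of sides * side length
Perimeter = 5 * 18
Perimeter = 90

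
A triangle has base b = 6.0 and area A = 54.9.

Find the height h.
A = ½bh  →  h = 2A/b
h = 2·54.9/6.0 = 18.3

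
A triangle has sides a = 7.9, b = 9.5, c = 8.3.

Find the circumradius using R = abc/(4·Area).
s = (a+b+c)/2 = 12.85
Area = √(s(s-a)(s-b)(s-c)) = √(12.85·4.95·3.35·4.55) = 31.1374
R = abc/(4·Area) = (7.9·9.5·8.3)/(4·31.1374) = 622.915/124.5496 = 5.001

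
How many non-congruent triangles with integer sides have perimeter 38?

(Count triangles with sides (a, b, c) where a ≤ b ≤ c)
With a ≤ b ≤ c and a + b + c = 38, the triangle inequality a + b > c gives c < 38/2, so c ≤ 18.
Iterate a from 1 to ⌊p/3⌋ = 12; for each a, b ranges from a to ⌊(p−a)/2⌋ with c = p − a − b, keeping only c ≥ b.
Triples: (2, 18, 18), (3, 17, 18), (4, 16, 18), …
Count = 30 triangles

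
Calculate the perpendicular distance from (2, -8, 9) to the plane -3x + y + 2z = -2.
d = |(-3)(2) + 1(-8) + 2(9) - (-2)| / √((-3)² + 1² + 2²) = 6/√14 = 1.604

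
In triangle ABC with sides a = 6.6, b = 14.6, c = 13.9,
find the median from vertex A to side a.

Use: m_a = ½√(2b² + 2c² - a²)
m_a = ½√(2·14.6² + 2·13.9² - 6.6²)
m_a = ½√(426.32 + 386.42 - 43.56) = ½√769.18 = 13.87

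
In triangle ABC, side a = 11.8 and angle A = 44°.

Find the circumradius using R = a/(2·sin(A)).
R = a/(2·sin(A)) = 11.8/(2·sin(44°))
R = 11.8/(2·0.694658) = 11.8/1.389317 = 8.493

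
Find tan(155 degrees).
tan(155 degrees) = -0.4663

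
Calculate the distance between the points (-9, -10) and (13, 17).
Using the distance formula: d = sqrt((x₂-x₁)² + (y₂-y₁)²)
dx = 13 - (-9) = 22
dy = 17 - (-10) = 27
d = sqrt(22² + 27²) = sqrt(484 + 729) = sqrt(1213) = 34.83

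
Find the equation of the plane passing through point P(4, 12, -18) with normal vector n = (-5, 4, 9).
d = n·P = (-5)(4) + (4)(12) + (9)(-18) = -134
Plane: -5x + 4y + 9z = -134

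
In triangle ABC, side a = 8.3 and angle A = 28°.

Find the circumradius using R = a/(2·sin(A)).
R = a/(2·sin(A)) = 8.3/(2·sin(28°))
R = 8.3/(2·0.469472) = 8.3/0.938943 = 8.84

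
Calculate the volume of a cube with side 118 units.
Volume = s³
Volume = 118³
Volume = 1643032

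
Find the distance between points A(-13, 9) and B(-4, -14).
Using the distance formula: d = sqrt((x₂-x₁)² + (y₂-y₁)²)
dx = (-4) - (-13) = 9
dy = (-14) - 9 = -23
d = sqrt(9² + (-23)²) = sqrt(81 + 529) = sqrt(610) = 24.70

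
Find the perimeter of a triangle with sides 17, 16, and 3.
Perimeter = sum of all sides
Perimeter = 17 + 16 + 3
Perimeter = 36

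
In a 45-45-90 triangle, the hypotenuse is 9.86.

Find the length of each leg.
In a 45-45-90 triangle, hypotenuse = leg·√2  →  leg = hypotenuse/√2
leg = 9.86/√2 = 6.972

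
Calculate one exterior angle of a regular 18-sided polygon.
Exterior angle of a regular n-gon = 360/n
Exterior angle = 360/18
Exterior angle = 20 degrees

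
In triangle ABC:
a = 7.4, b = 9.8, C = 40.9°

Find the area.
Using A = ½ab·sin(C):
A = ½·7.4·9.8·sin(40.9°) = ½·72.52·0.654741 = 23.74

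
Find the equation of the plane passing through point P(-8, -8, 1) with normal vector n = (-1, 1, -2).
d = n·P = (-1)(-8) + (1)(-8) + (-2)(1) = -2
Plane: -x + y - 2z = -2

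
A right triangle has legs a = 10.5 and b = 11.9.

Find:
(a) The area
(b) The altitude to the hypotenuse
(a) Area = ½ab = ½·10.5·11.9 = 62.475
(b) Hypotenuse c = √(10.5² + 11.9²) = √251.86 = 15.8701
    Area = ½·c·h_c  →  h_c = 2·Area/c = 2·62.475/15.8701 = 7.873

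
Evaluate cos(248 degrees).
cos(248 degrees) = -0.3746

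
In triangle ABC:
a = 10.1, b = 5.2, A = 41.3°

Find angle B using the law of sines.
sin(B)/b = sin(A)/a
sin(B) = b·sin(A)/a = 5.2·sin(41.3°)/10.1 = 0.339803
B = arcsin(0.339803) = 19.86°  (b ≤ a, so B ≤ A and the acute solution is unique)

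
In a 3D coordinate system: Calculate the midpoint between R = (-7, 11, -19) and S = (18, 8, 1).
Midpoint = ((-7+18)/2, (11+8)/2, (-19+1)/2) = (5.5, 9.5, -9)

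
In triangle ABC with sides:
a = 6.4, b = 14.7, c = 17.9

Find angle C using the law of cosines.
cos(C) = (a² + b² - c²)/(2ab)
cos(C) = (6.4² + 14.7² - 17.9²)/(2·6.4·14.7) = -63.36/188.16 = -0.336735
C = arccos(-0.336735) = 109.7°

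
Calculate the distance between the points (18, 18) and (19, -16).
Using the distance formula: d = sqrt((x₂-x₁)² + (y₂-y₁)²)
dx = 19 - 18 = 1
dy = (-16) - 18 = -34
d = sqrt(1² + (-34)²) = sqrt(1 + 1156) = sqrt(1157) = 34.01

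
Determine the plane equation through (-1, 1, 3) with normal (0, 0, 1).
d = n·P = (0)(-1) + (0)(1) + (1)(3) = 3
Plane: z = 3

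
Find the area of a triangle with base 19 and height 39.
Area = (1/2) * base * height
Area = (1/2) * 19 * 39
Area = 370.50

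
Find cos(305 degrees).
cos(305 degrees) = 0.5736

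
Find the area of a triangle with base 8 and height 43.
Area = (1/2) * base * height
Area = (1/2) * 8 * 43
Area = 172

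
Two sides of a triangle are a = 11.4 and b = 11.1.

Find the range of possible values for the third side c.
By the triangle inequality: |a - b| < c < a + b
|11.4 - 11.1| < c < 11.4 + 11.1
0.3 < c < 22.5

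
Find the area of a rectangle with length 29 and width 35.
Area = length * width
Area = 29 * 35
Area = 1015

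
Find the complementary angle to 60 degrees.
Complementary angles sum to 90 degrees.
Other angle = 90 - 60
Other angle = 30 degrees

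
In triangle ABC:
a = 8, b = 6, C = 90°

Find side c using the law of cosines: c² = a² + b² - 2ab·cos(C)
c² = 8² + 6² - 2·8·6·cos(90°)
c² = 64 + 36 - 96·0.0000 = 100
c = √100 = 10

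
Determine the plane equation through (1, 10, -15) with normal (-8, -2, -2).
d = n·P = (-8)(1) + (-2)(10) + (-2)(-15) = 2
Plane: -8x - 2y - 2z = 2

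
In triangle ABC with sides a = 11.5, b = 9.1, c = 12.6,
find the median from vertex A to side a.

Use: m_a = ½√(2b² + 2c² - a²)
m_a = ½√(2·9.1² + 2·12.6² - 11.5²)
m_a = ½√(165.62 + 317.52 - 132.25) = ½√350.89 = 9.366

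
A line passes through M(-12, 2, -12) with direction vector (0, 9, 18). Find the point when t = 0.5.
P(0.5) = (-12 + 0(0.5), 2 + 9(0.5), -12 + 18(0.5)) = (-12, 6.5, -3)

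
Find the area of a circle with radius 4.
Area = pi * r²
Area = pi * 4²
Area = pi * 16
Area = 50.27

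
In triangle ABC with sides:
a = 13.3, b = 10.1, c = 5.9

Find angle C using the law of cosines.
cos(C) = (a² + b² - c²)/(2ab)
cos(C) = (13.3² + 10.1² - 5.9²)/(2·13.3·10.1) = 244.09/268.66 = 0.908546
C = arccos(0.908546) = 24.69°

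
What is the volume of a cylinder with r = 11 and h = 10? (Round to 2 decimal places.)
Volume = pi * r² * h
Volume = pi * 11² * 10
Volume = pi * 121 * 10
Volume = pi * 1210
Volume = 3801.33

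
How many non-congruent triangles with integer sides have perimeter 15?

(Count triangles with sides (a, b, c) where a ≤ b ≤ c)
With a ≤ b ≤ c and a + b + c = 15, the triangle inequality a + b > c gives c < 15/2, so c ≤ 7.
Iterate a from 1 to ⌊p/3⌋ = 5; for each a, b ranges from a to ⌊(p−a)/2⌋ with c = p − a − b, keeping only c ≥ b.
Triples: (1, 7, 7), (2, 6, 7), (3, 5, 7), …
Count = 7 triangles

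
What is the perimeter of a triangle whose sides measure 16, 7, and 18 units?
Perimeter = sum of all sides
Perimeter = 16 + 7 + 18
Perimeter = 41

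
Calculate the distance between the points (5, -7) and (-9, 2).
Using the distance formula: d = sqrt((x₂-x₁)² + (y₂-y₁)²)
dx = (-9) - 5 = -14
dy = 2 - (-7) = 9
d = sqrt((-14)² + 9²) = sqrt(196 + 81) = sqrt(277) = 16.64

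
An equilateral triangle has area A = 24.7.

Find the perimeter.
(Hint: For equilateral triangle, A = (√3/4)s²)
A = (√3/4)s²  →  s² = 4A/√3 = 4·24.7/√3 = 57.0422
s = 7.55263
Perimeter = 3s = 22.66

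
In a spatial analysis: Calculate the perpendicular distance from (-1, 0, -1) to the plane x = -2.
d = |1(-1) + 0(0) + 0(-1) - (-2)| / √(1² + 0² + 0²) = 1/√1 = 1.0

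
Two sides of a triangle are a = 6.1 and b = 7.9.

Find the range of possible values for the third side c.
By the triangle inequality: |a - b| < c < a + b
|6.1 - 7.9| < c < 6.1 + 7.9
1.8 < c < 14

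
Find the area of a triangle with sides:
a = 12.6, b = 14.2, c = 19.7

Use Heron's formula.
s = (a+b+c)/2 = (12.6+14.2+19.7)/2 = 23.25
A = √(s(s-a)(s-b)(s-c)) = √(23.25·10.65·9.05·3.55)
A = √7955.17 = 89.19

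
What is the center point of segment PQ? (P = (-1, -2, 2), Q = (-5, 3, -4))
Midpoint = ((-1-5)/2, (-2+3)/2, (2-4)/2) = (-3, 0.5, -1)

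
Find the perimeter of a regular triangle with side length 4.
Perimeter = number of sides * side length
Perimeter = 3 * 4
Perimeter = 12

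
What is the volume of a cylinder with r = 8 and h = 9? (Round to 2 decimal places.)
Volume = pi * r² * h
Volume = pi * 8² * 9
Volume = pi * 64 * 9
Volume = pi * 576
Volume = 1809.56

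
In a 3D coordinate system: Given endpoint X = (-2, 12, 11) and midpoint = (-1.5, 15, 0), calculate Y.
Y = (2×(-1.5) - (-2), 2×15 - 12, 2×0 - 11) = (-1, 18, -11)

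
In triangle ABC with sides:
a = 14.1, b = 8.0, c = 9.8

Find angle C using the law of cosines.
cos(C) = (a² + b² - c²)/(2ab)
cos(C) = (14.1² + 8.0² - 9.8²)/(2·14.1·8.0) = 166.77/225.6 = 0.739229
C = arccos(0.739229) = 42.33°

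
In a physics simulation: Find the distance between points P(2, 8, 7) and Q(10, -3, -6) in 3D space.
d = √[(8)² + (-11)² + (-13)²] = √354 = 18.81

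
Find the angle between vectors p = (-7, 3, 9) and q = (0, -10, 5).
p·q = 15, |p|² = 139, |q|² = 125
cos θ = 15/√17375 ≈ 0.1138
θ ≈ 83.47°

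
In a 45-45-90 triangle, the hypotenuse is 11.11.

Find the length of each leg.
In a 45-45-90 triangle, hypotenuse = leg·√2  →  leg = hypotenuse/√2
leg = 11.11/√2 = 7.856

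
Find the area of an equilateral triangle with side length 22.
Area = (sqrt(3)/4) * s²
Area = (sqrt(3)/4) * 22²
Area = (sqrt(3)/4) * 484
Area = 209.58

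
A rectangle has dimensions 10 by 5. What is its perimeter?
Perimeter = 2 * (length + width)
Perimeter = 2 * (10 + 5)
Perimeter = 2 * 15
Perimeter = 30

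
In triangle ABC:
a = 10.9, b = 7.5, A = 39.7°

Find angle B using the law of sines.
sin(B)/b = sin(A)/a
sin(B) = b·sin(A)/a = 7.5·sin(39.7°)/10.9 = 0.439519
B = arcsin(0.439519) = 26.07°  (b ≤ a, so B ≤ A and the acute solution is unique)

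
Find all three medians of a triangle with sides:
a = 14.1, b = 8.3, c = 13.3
Using m_x = ½√(2y² + 2z² - x²):
m_a = ½√(2·8.3² + 2·13.3² - 14.1²) = ½√292.75 = 8.555
m_b = ½√(2·14.1² + 2·13.3² - 8.3²) = ½√682.51 = 13.06
m_c = ½√(2·14.1² + 2·8.3² - 13.3²) = ½√358.51 = 9.467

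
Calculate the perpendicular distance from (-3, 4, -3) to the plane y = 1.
d = |0(-3) + 1(4) + 0(-3) - (1)| / √(0² + 1² + 0²) = 3/√1 = 3.0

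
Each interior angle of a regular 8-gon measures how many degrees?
Interior angle of a regular n-gon = (n-2)*180/n
Interior angle = (8-2)*180/8
Interior angle = 6*180/8
Interior angle = 1080/8
Interior angle = 135 degrees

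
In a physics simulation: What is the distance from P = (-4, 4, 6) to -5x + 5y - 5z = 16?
d = |(-5)(-4) + 5(4) + (-5)(6) - (16)| / √((-5)² + 5² + (-5)²) = 6/√75 = 0.6928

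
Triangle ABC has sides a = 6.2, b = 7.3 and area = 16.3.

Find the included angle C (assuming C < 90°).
Area = ½ab·sin(C)  →  sin(C) = 2·Area/(ab)
sin(C) = 2·16.3/(6.2·7.3) = 0.720283
C = arcsin(0.720283) = 46.08°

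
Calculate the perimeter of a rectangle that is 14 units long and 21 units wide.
Perimeter = 2 * (length + width)
Perimeter = 2 * (14 + 21)
Perimeter = 2 * 35
Perimeter = 70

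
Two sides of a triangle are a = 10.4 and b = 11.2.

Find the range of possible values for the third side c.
By the triangle inequality: |a - b| < c < a + b
|10.4 - 11.2| < c < 10.4 + 11.2
0.8 < c < 21.6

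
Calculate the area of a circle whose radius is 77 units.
Area = pi * r²
Area = pi * 77²
Area = pi * 5929
Area = 18626.50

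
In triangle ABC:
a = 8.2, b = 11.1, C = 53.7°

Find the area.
Using A = ½ab·sin(C):
A = ½·8.2·11.1·sin(53.7°) = ½·91.02·0.805928 = 36.68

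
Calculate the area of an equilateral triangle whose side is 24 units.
Area = (sqrt(3)/4) * s²
Area = (sqrt(3)/4) * 24²
Area = (sqrt(3)/4) * 576
Area = 249.42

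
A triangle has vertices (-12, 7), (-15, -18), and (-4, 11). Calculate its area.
Using the coordinate formula: Area = (1/2)|x₁(y₂-y₃) + x₂(y₃-y₁) + x₃(y₁-y₂)|
Area = (1/2)|(-12)((-18)-11) + (-15)(11-7) + (-4)(7-(-18))|
Area = (1/2)|(-12)*(-29) + (-15)*4 + (-4)*25|
Area = (1/2)|348 + (-60) + (-100)|
Area = (1/2)*188 = 94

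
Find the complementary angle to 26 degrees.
Complementary angles sum to 90 degrees.
Other angle = 90 - 26
Other angle = 64 degrees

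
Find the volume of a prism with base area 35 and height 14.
Volume = base area * height
Volume = 35 * 14
Volume = 490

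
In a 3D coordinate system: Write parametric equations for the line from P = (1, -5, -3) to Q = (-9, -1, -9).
Direction vector d = Q - P = (-10, 4, -6)
x = 1 - 10t, y = -5 + 4t, z = -3 - 6t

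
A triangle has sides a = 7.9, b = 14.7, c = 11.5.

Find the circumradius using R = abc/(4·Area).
s = (a+b+c)/2 = 17.05
Area = √(s(s-a)(s-b)(s-c)) = √(17.05·9.15·2.35·5.55) = 45.108
R = abc/(4·Area) = (7.9·14.7·11.5)/(4·45.108) = 1335.495/180.432 = 7.402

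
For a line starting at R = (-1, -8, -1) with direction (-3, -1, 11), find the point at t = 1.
P(1) = (-1 + (-3)(1), -8 + (-1)(1), -1 + 11(1)) = (-4, -9, 10)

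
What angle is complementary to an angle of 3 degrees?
Complementary angles sum to 90 degrees.
Other angle = 90 - 3
Other angle = 87 degrees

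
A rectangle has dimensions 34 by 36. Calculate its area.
Area = length * width
Area = 34 * 36
Area = 1224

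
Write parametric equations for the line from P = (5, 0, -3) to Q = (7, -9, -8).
Direction vector d = Q - P = (2, -9, -5)
x = 5 + 2t, y = 0 - 9t, z = -3 - 5t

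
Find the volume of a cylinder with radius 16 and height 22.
Volume = pi * r² * h
Volume = pi * 16² * 22
Volume = pi * 256 * 22
Volume = pi * 5632
Volume = 17693.45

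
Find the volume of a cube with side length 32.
Volume = s³
Volume = 32³
Volume = 32768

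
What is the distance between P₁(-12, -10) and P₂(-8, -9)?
Using the distance formula: d = sqrt((x₂-x₁)² + (y₂-y₁)²)
dx = (-8) - (-12) = 4
dy = (-9) - (-10) = 1
d = sqrt(4² + 1²) = sqrt(16 + 1) = sqrt(17) = 4.12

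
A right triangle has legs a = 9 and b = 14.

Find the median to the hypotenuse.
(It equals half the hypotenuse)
Hypotenuse c = √(9² + 14²) = √277 = 16.6433
Median to hypotenuse = c/2 = 8.322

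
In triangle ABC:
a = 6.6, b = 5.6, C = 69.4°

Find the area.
Using A = ½ab·sin(C):
A = ½·6.6·5.6·sin(69.4°) = ½·36.96·0.936060 = 17.3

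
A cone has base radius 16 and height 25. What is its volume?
Volume = (1/3) * pi * r² * h
Volume = (1/3) * pi * 16² * 25
Volume = (1/3) * pi * 256 * 25
Volume = (1/3) * pi * 6400
Volume = 6702.06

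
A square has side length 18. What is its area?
Area = s²
Area = 18²
Area = 324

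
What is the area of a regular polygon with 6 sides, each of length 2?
For a regular 6-gon with side length s = 2:
Apothem a = s / (2*tan(pi/6)) = 2 / (2*tan(pi/6)) ≈ 1.7321
Perimeter P = 6 * 2 = 12
Area = (1/2) * P * a = (1/2) * 12 * 1.7321 = 10.39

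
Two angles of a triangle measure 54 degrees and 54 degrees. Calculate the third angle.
Sum of angles in a triangle = 180 degrees
Third angle = 180 - 54 - 54
Third angle = 72 degrees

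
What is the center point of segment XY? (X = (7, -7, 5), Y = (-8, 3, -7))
Midpoint = ((7-8)/2, (-7+3)/2, (5-7)/2) = (-0.5, -2, -1)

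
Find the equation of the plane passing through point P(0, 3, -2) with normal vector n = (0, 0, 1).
d = n·P = (0)(0) + (0)(3) + (1)(-2) = -2
Plane: z = -2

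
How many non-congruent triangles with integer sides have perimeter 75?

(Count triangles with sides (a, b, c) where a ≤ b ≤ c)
With a ≤ b ≤ c and a + b + c = 75, the triangle inequality a + b > c gives c < 75/2, so c ≤ 37.
Iterate a from 1 to ⌊p/3⌋ = 25; for each a, b ranges from a to ⌊(p−a)/2⌋ with c = p − a − b, keeping only c ≥ b.
Triples: (1, 37, 37), (2, 36, 37), (3, 35, 37), …
Count = 127 triangles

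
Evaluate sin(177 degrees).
sin(177 degrees) = 0.0523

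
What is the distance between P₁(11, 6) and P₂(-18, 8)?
Using the distance formula: d = sqrt((x₂-x₁)² + (y₂-y₁)²)
dx = (-18) - 11 = -29
dy = 8 - 6 = 2
d = sqrt((-29)² + 2²) = sqrt(841 + 4) = sqrt(845) = 29.07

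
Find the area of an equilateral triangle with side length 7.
Area = (sqrt(3)/4) * s²
Area = (sqrt(3)/4) * 7²
Area = (sqrt(3)/4) * 49
Area = 21.22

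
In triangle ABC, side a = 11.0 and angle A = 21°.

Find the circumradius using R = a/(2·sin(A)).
R = a/(2·sin(A)) = 11.0/(2·sin(21°))
R = 11.0/(2·0.358368) = 11.0/0.716736 = 15.35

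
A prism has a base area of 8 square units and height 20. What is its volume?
Volume = base area * height
Volume = 8 * 20
Volume = 160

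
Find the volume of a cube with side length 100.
Volume = s³
Volume = 100³
Volume = 1000000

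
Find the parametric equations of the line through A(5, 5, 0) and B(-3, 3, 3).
Direction vector d = B - A = (-8, -2, 3)
x = 5 - 8t, y = 5 - 2t, z = 0 + 3t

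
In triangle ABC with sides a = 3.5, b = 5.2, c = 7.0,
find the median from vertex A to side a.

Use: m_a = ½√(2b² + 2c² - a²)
m_a = ½√(2·5.2² + 2·7.0² - 3.5²)
m_a = ½√(54.08 + 98 - 12.25) = ½√139.83 = 5.912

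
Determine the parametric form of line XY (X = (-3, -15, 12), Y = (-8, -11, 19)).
Direction vector d = Y - X = (-5, 4, 7)
x = -3 - 5t, y = -15 + 4t, z = 12 + 7t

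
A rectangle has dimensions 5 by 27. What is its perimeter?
Perimeter = 2 * (length + width)
Perimeter = 2 * (5 + 27)
Perimeter = 2 * 32
Perimeter = 64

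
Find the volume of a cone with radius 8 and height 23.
Volume = (1/3) * pi * r² * h
Volume = (1/3) * pi * 8² * 23
Volume = (1/3) * pi * 64 * 23
Volume = (1/3) * pi * 1472
Volume = 1541.47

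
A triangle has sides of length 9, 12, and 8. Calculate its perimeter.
Perimeter = sum of all sides
Perimeter = 9 + 12 + 8
Perimeter = 29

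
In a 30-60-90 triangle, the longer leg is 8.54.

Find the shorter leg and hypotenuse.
In a 30-60-90 triangle, sides are in ratio 1 : √3 : 2.
Long leg = short leg·√3  →  short leg = 8.54/√3 = 4.931
Hypotenuse = 2·(short leg) = 2·8.54/√3 = 9.861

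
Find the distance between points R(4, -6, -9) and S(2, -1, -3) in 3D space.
d = √[(-2)² + (5)² + (6)²] = √65 = 8.062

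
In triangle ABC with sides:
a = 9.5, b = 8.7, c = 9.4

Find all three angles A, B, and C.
By the law of cosines:
cos(A) = (b² + c² - a²)/(2bc) = 0.451211  →  A = 63.18°
cos(B) = (a² + c² - b²)/(2ac) = 0.576260  →  B = 54.81°
cos(C) = (a² + b² - c²)/(2ab) = 0.469328  →  C = 62.01°
Check: A + B + C = 180.0° ✓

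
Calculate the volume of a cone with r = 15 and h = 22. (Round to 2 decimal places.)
Volume = (1/3) * pi * r² * h
Volume = (1/3) * pi * 15² * 22
Volume = (1/3) * pi * 225 * 22
Volume = (1/3) * pi * 4950
Volume = 5183.63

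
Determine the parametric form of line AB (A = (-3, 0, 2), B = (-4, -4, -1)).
Direction vector d = B - A = (-1, -4, -3)
x = -3 - t, y = 0 - 4t, z = 2 - 3t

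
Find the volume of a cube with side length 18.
Volume = s³
Volume = 18³
Volume = 5832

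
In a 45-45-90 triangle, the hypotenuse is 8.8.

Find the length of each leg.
In a 45-45-90 triangle, hypotenuse = leg·√2  →  leg = hypotenuse/√2
leg = 8.8/√2 = 6.223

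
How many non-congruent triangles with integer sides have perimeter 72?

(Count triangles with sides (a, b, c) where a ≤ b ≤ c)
With a ≤ b ≤ c and a + b + c = 72, the triangle inequality a + b > c gives c < 72/2, so c ≤ 35.
Iterate a from 1 to ⌊p/3⌋ = 24; for each a, b ranges from a to ⌊(p−a)/2⌋ with c = p − a − b, keeping only c ≥ b.
Triples: (2, 35, 35), (3, 34, 35), (4, 33, 35), …
Count = 108 triangles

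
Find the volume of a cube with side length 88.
Volume = s³
Volume = 88³
Volume = 681472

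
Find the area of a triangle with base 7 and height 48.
Area = (1/2) * base * height
Area = (1/2) * 7 * 48
Area = 168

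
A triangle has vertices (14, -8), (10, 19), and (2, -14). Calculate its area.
Using the coordinate formula: Area = (1/2)|x₁(y₂-y₃) + x₂(y₃-y₁) + x₃(y₁-y₂)|
Area = (1/2)|14(19-(-14)) + 10((-14)-(-8)) + 2((-8)-19)|
Area = (1/2)|14*33 + 10*(-6) + 2*(-27)|
Area = (1/2)|462 + (-60) + (-54)|
Area = (1/2)*348 = 174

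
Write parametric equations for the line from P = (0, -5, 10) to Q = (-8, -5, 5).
Direction vector d = Q - P = (-8, 0, -5)
x = 0 - 8t, y = -5, z = 10 - 5t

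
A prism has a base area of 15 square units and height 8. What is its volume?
Volume = base area * height
Volume = 15 * 8
Volume = 120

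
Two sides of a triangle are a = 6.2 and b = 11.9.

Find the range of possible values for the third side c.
By the triangle inequality: |a - b| < c < a + b
|6.2 - 11.9| < c < 6.2 + 11.9
5.7 < c < 18.1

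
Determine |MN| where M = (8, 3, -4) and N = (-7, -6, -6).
d = √[(-15)² + (-9)² + (-2)²] = √310 = 17.61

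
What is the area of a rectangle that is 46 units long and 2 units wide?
Area = length * width
Area = 46 * 2
Area = 92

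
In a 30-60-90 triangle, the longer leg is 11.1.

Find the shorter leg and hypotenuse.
In a 30-60-90 triangle, sides are in ratio 1 : √3 : 2.
Long leg = short leg·√3  →  short leg = 11.1/√3 = 6.409
Hypotenuse = 2·(short leg) = 2·11.1/√3 = 12.82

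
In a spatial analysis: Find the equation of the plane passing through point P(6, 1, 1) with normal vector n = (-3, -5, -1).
d = n·P = (-3)(6) + (-5)(1) + (-1)(1) = -24
Plane: -3x - 5y - z = -24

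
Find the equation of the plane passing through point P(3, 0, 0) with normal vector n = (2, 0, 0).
d = n·P = (2)(3) + (0)(0) + (0)(0) = 6
Plane: 2x = 6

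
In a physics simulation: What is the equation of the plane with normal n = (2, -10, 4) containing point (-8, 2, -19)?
d = n·P = (2)(-8) + (-10)(2) + (4)(-19) = -112
Plane: 2x - 10y + 4z = -112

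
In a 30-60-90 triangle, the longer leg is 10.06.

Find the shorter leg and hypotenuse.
In a 30-60-90 triangle, sides are in ratio 1 : √3 : 2.
Long leg = short leg·√3  →  short leg = 10.06/√3 = 5.808
Hypotenuse = 2·(short leg) = 2·10.06/√3 = 11.62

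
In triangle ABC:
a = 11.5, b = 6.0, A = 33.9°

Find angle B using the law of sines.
sin(B)/b = sin(A)/a
sin(B) = b·sin(A)/a = 6.0·sin(33.9°)/11.5 = 0.290997
B = arcsin(0.290997) = 16.92°  (b ≤ a, so B ≤ A and the acute solution is unique)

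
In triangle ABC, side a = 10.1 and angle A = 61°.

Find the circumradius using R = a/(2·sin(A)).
R = a/(2·sin(A)) = 10.1/(2·sin(61°))
R = 10.1/(2·0.874620) = 10.1/1.749239 = 5.774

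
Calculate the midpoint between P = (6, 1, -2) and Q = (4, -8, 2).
Midpoint = ((6+4)/2, (1-8)/2, (-2+2)/2) = (5, -3.5, 0)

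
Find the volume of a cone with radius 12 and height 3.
Volume = (1/3) * pi * r² * h
Volume = (1/3) * pi * 12² * 3
Volume = (1/3) * pi * 144 * 3
Volume = (1/3) * pi * 432
Volume = 452.39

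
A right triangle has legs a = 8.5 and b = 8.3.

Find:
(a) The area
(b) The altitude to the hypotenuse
(a) Area = ½ab = ½·8.5·8.3 = 35.275
(b) Hypotenuse c = √(8.5² + 8.3²) = √141.14 = 11.8802
    Area = ½·c·h_c  →  h_c = 2·Area/c = 2·35.275/11.8802 = 5.938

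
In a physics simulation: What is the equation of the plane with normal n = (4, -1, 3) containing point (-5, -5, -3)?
d = n·P = (4)(-5) + (-1)(-5) + (3)(-3) = -24
Plane: 4x - y + 3z = -24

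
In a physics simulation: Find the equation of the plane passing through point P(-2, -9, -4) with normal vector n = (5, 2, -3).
d = n·P = (5)(-2) + (2)(-9) + (-3)(-4) = -16
Plane: 5x + 2y - 3z = -16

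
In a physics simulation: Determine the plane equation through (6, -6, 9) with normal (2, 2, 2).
d = n·P = (2)(6) + (2)(-6) + (2)(9) = 18
Plane: 2x + 2y + 2z = 18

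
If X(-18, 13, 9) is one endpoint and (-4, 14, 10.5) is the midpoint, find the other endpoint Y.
Y = (2×(-4) - (-18), 2×14 - 13, 2×10.5 - 9) = (10, 15, 12)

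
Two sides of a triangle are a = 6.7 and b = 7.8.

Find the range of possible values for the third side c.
By the triangle inequality: |a - b| < c < a + b
|6.7 - 7.8| < c < 6.7 + 7.8
1.1 < c < 14.5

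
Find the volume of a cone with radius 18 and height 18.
Volume = (1/3) * pi * r² * h
Volume = (1/3) * pi * 18² * 18
Volume = (1/3) * pi * 324 * 18
Volume = (1/3) * pi * 5832
Volume = 6107.26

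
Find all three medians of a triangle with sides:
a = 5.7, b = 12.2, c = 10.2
Using m_x = ½√(2y² + 2z² - x²):
m_a = ½√(2·12.2² + 2·10.2² - 5.7²) = ½√473.27 = 10.88
m_b = ½√(2·5.7² + 2·10.2² - 12.2²) = ½√124.22 = 5.573
m_c = ½√(2·5.7² + 2·12.2² - 10.2²) = ½√258.62 = 8.041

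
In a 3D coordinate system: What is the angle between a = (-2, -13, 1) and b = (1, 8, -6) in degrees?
a·b = -112, |a|² = 174, |b|² = 101
cos θ = -112/√17574 ≈ -0.8449
θ ≈ 147.7°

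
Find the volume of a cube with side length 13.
Volume = s³
Volume = 13³
Volume = 2197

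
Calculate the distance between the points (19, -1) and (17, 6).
Using the distance formula: d = sqrt((x₂-x₁)² + (y₂-y₁)²)
dx = 17 - 19 = -2
dy = 6 - (-1) = 7
d = sqrt((-2)² + 7²) = sqrt(4 + 49) = sqrt(53) = 7.28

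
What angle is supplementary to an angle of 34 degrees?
Supplementary angles sum to 180 degrees.
Other angle = 180 - 34
Other angle = 146 degrees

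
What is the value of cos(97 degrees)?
cos(97 degrees) = -0.1219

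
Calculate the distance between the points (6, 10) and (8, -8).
Using the distance formula: d = sqrt((x₂-x₁)² + (y₂-y₁)²)
dx = 8 - 6 = 2
dy = (-8) - 10 = -18
d = sqrt(2² + (-18)²) = sqrt(4 + 324) = sqrt(328) = 18.11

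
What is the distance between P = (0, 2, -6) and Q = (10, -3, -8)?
d = √[(10)² + (-5)² + (-2)²] = √129 = 11.36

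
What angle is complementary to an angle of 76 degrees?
Complementary angles sum to 90 degrees.
Other angle = 90 - 76
Other angle = 14 degrees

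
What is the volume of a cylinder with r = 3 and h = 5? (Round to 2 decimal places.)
Volume = pi * r² * h
Volume = pi * 3² * 5
Volume = pi * 9 * 5
Volume = pi * 45
Volume = 141.37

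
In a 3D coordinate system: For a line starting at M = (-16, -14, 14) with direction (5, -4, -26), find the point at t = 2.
P(2) = (-16 + 5(2), -14 + (-4)(2), 14 + (-26)(2)) = (-6, -22, -38)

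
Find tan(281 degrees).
tan(281 degrees) = -5.1446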